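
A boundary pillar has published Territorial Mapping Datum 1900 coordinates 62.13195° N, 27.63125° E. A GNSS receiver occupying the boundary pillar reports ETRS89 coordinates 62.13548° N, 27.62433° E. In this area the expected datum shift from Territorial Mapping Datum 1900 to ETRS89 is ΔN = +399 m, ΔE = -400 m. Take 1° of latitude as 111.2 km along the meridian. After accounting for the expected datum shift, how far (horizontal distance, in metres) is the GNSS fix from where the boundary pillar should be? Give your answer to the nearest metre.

41 m

Observed coordinate differences: Δφ = +0.00353°, Δλ = -0.00692°.
Converting to metres (1° lat = 111200 m, cos φ = 0.467437): observed ΔN = 392.5 m, observed ΔE = -359.7 m.
Subtracting the expected shift leaves a residual of 392.5 − (399) = -6.5 m north and -359.7 − (-400) = 40.3 m east.
Residual distance = √((-6.5)² + 40.3²) = 40.8 m.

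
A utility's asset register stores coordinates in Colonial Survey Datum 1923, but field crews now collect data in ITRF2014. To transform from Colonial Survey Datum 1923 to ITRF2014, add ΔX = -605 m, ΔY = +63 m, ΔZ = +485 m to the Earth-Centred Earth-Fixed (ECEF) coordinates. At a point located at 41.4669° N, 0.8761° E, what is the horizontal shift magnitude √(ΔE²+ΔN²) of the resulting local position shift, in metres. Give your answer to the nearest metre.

767 m

The local east axis at (φ, λ) is (−sin λ, cos λ, 0), so ΔE = −sin(0.8761°)·(-605) + cos(0.8761°)·63 = 72.24 m.
The local north axis is (−sin φ cos λ, −sin φ sin λ, cos φ), giving ΔN = 400.576 − 0.638 + 363.429 = 763.37 m.
Horizontal magnitude = √(ΔE² + ΔN²) = √(72.24² + 763.37²) = 766.78 m.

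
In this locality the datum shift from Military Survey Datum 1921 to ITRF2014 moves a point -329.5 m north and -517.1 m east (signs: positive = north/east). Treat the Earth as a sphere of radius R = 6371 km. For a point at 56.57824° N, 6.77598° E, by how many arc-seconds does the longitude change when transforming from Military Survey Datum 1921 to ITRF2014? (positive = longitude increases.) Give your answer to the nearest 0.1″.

Δλ = -30.4″

At latitude 56.57824°, cos φ = 0.550798.
One radian of longitude at latitude φ spans R cos φ, so Δλ = ΔE / (R cos φ) = -517.1 / (6371000 × 0.550798) = -1.4736e-04 rad = -30.395″.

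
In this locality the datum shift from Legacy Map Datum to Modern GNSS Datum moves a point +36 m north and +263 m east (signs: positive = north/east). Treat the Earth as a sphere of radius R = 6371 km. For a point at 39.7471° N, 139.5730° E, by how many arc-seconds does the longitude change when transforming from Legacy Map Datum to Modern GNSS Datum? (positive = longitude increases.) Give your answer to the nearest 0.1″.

At latitude 39.7471°, cos φ = 0.768874.
One radian of longitude at latitude φ spans R cos φ, so Δλ = ΔE / (R cos φ) = 263.0 / (6371000 × 0.768874) = 5.3690e-05 rad = 11.074″.

Δλ = 11.1″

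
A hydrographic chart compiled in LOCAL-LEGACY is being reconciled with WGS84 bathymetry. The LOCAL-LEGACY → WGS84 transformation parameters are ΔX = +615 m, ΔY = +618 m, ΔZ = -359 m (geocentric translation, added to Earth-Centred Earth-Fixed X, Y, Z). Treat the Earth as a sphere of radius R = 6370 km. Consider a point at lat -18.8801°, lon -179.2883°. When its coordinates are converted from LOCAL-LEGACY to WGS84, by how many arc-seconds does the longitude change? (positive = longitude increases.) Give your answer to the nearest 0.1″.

sin φ = -0.323589, cos φ = 0.946198, sin λ = -0.012421, cos λ = -0.999923.
East component: ΔE = −sin λ·ΔX + cos λ·ΔY = −(-0.012421)(615) + (-0.999923)(618) = -610.31 m.
1° of latitude spans πR/180 = 111177 m; at latitude φ, 1° of longitude spans that × cos φ = 105195.9 m, so Δλ = -610.31 / 105195.9 × 3600 = -20.886″.

Δλ = -20.9″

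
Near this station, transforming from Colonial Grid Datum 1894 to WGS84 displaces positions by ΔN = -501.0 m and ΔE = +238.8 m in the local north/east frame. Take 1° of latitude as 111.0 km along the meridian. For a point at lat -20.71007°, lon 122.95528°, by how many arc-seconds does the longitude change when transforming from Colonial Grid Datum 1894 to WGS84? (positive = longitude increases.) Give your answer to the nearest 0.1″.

Δλ = 8.3″

At latitude -20.71007°, cos φ = 0.935382.
1° of longitude at this latitude = 111.0 × cos φ = 103.83 km, so Δλ = 238.8 / 103827.4 = 0.0023000° = 8.280″.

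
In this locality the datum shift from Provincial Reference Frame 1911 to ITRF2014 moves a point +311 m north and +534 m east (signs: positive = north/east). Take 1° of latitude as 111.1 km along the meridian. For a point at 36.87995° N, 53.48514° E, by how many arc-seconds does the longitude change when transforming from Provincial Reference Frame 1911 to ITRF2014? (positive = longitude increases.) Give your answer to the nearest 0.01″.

Δλ = 21.63″

At latitude 36.87995°, cos φ = 0.799895.
1° of longitude at this latitude = 111.1 × cos φ = 88.87 km, so Δλ = 534.0 / 88868.3 = 0.0060089° = 21.632″.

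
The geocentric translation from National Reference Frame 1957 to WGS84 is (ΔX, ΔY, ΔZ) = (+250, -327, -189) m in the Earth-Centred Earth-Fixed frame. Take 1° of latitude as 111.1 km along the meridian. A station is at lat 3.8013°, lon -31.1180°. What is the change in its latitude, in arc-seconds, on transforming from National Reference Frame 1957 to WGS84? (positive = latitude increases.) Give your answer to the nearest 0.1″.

sin φ = 0.066297, cos φ = 0.997800, sin λ = -0.516802, cos λ = 0.856105.
North component: ΔN = −sin φ cos λ·ΔX − sin φ sin λ·ΔY + cos φ·ΔZ = −(0.066297)(0.856105)(250) − (0.066297)(-0.516802)(-327) + (0.997800)(-189) = -213.98 m.
1° of latitude spans 111100 m, so Δφ = -213.98 / 111100 × 3600 = -6.934″.

Δφ = -6.9″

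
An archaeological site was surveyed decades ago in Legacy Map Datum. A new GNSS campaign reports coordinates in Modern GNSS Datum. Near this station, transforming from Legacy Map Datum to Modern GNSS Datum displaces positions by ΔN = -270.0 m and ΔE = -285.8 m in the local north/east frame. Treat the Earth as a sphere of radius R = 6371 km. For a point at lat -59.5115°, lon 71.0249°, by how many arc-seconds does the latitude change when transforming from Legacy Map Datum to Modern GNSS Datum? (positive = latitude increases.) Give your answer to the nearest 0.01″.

Δφ = -8.74″

On a sphere of radius R, 1 rad of latitude = R, so Δφ = ΔN / R = -270.0 / 6371000 = -4.2380e-05 rad = -8.741″.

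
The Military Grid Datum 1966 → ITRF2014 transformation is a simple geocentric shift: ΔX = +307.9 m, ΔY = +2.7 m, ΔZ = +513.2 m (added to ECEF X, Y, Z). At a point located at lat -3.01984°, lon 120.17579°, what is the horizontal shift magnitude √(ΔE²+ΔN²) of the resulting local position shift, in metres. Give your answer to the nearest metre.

At φ = -3.01984°, λ = 120.17579°: sin φ = -0.052682, cos φ = 0.998611, sin λ = 0.864487, cos λ = -0.502655.
ΔE = −sin λ·ΔX + cos λ·ΔY = −(0.864487)·(307.9) + (-0.502655)·(2.7) = -267.53 m.
ΔN = −sin φ cos λ·ΔX − sin φ sin λ·ΔY + cos φ·ΔZ = −(-0.052682)(-0.502655)(307.9) − (-0.052682)(0.864487)(2.7) + (0.998611)(513.2) = 504.46 m.
Horizontal magnitude = √(ΔE² + ΔN²) = √((-267.53)² + 504.46²) = 571.01 m.

571 m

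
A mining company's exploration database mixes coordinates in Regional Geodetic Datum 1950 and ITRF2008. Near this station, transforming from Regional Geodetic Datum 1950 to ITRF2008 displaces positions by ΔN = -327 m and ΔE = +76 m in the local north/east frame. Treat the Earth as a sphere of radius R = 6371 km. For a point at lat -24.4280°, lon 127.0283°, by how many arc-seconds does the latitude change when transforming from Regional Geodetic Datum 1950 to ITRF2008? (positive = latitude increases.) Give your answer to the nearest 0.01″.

Δφ = -10.59″

On a sphere of radius R, 1 rad of latitude = R, so Δφ = ΔN / R = -327.0 / 6371000 = -5.1326e-05 rad = -10.587″.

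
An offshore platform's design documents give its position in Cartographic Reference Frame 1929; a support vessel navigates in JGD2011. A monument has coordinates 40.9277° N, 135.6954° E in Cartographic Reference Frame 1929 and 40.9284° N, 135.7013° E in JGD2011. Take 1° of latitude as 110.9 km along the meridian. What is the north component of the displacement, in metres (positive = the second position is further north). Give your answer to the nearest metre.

ΔN = 78 m

Δφ = 40.9284° − 40.9277° = +0.0007°; Δλ = 135.7013° − 135.6954° = +0.0059°.
ΔN = Δφ × 110900 = 77.6 m; ΔE = Δλ × 110900 × cos(40.9277°) = +0.0059 × 110900 × 0.755537 = 494.4 m.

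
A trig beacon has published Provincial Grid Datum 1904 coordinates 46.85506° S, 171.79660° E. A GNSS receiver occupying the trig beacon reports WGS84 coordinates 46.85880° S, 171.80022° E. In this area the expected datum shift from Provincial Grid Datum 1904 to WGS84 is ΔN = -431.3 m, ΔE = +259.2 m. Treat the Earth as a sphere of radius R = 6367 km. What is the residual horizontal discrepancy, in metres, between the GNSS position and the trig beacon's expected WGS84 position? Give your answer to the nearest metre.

22 m

Observed coordinate differences: Δφ = -0.00374°, Δλ = +0.00362°.
Converting to metres (1° lat = 111125 m, cos φ = 0.683846): observed ΔN = -415.6 m, observed ΔE = 275.1 m.
Subtracting the expected shift leaves a residual of -415.6 − (-431.3) = 15.7 m north and 275.1 − (259.2) = 15.9 m east.
Residual distance = √(15.7² + 15.9²) = 22.3 m.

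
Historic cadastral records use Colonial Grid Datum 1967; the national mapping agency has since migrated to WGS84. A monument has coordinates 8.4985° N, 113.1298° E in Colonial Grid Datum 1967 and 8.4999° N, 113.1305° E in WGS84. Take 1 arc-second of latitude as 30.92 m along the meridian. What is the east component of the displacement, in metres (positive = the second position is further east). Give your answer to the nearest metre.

ΔE = 77 m

Δφ = 8.4999° − 8.4985° = +0.0014°; Δλ = 113.1305° − 113.1298° = +0.0007°.
1° of latitude = 3600 × 30.92 = 111312 m.
ΔN = Δφ × 111312 = 155.8 m; ΔE = Δλ × 111312 × cos(8.4985°) = +0.0007 × 111312 × 0.989020 = 77.1 m.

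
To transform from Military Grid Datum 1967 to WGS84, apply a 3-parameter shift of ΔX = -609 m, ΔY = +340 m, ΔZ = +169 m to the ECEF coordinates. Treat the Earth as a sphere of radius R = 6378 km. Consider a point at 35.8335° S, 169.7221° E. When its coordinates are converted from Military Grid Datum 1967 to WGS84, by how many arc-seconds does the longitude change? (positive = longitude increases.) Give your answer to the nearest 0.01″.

Δλ = -9.01″

sin φ = -0.585432, cos φ = 0.810722, sin λ = 0.178423, cos λ = -0.983954.
East component: ΔE = −sin λ·ΔX + cos λ·ΔY = −(0.178423)(-609) + (-0.983954)(340) = -225.88 m.
1° of latitude spans πR/180 = 111317 m; at latitude φ, 1° of longitude spans that × cos φ = 90247.2 m, so Δλ = -225.88 / 90247.2 × 3600 = -9.011″.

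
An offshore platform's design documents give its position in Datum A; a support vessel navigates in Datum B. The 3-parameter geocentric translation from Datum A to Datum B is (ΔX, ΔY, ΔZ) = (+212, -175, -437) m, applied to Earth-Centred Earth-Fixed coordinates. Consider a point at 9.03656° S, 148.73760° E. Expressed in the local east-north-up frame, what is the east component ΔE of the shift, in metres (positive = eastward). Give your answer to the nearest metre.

At φ = -9.03656°, λ = 148.73760°: sin φ = -0.157065, cos φ = 0.987588, sin λ = 0.518958, cos λ = -0.854800.
ΔE = −sin λ·ΔX + cos λ·ΔY = −(0.518958)·(212) + (-0.854800)·(-175) = 39.57 m.

ΔE = 40 m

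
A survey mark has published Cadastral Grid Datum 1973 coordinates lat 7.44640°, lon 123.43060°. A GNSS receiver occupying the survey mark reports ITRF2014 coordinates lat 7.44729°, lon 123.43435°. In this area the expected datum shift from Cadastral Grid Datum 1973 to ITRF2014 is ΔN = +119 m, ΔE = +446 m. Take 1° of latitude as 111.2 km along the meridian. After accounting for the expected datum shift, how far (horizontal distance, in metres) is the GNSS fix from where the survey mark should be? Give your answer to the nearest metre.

Observed coordinate differences: Δφ = +0.00089°, Δλ = +0.00375°.
Converting to metres (1° lat = 111200 m, cos φ = 0.991567): observed ΔN = 99.0 m, observed ΔE = 413.5 m.
Subtracting the expected shift leaves a residual of 99.0 − (119) = -20.0 m north and 413.5 − (446) = -32.5 m east.
Residual distance = √((-20.0)² + (-32.5)²) = 38.2 m.

38 m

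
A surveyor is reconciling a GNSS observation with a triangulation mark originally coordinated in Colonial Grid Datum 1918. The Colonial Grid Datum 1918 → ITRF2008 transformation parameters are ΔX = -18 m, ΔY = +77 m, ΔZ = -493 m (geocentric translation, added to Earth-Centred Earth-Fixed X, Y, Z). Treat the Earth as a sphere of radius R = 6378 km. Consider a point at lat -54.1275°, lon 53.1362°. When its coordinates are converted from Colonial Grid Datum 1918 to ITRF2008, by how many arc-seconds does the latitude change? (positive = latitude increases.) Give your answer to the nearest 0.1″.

sin φ = -0.810323, cos φ = 0.585983, sin λ = 0.800064, cos λ = 0.599915.
North component: ΔN = −sin φ cos λ·ΔX − sin φ sin λ·ΔY + cos φ·ΔZ = −(-0.810323)(0.599915)(-18) − (-0.810323)(0.800064)(77) + (0.585983)(-493) = -247.72 m.
1° of latitude spans πR/180 = 111317 m, so Δφ = -247.72 / 111317 × 3600 = -8.011″.

Δφ = -8.0″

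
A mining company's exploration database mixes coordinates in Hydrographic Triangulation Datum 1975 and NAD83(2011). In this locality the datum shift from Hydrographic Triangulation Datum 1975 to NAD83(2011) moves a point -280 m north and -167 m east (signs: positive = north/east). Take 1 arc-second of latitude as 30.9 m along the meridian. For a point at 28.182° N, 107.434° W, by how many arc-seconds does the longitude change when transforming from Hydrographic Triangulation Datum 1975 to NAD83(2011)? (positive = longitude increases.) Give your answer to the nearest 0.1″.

Δλ = -6.1″

At latitude 28.182°, cos φ = 0.881452.
1″ of longitude at this latitude = 30.90 × cos φ = 27.2369 m, so Δλ = -167.0 / 27.2369 = -6.131″.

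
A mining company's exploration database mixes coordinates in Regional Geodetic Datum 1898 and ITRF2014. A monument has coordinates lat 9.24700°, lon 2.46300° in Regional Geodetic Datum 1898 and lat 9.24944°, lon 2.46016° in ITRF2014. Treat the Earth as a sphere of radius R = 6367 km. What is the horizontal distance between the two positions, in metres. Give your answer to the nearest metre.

413 m

Δφ = 9.24944° − 9.24700° = +0.00244°; Δλ = 2.46016° − 2.46300° = -0.00284°.
1° along a meridian = πR/180 = 111125 m.
ΔN = Δφ × 111125 = 271.1 m; ΔE = Δλ × 111125 × cos(9.24700°) = -0.00284 × 111125 × 0.987005 = -311.5 m.
Distance = √(ΔE² + ΔN²) = √((-311.5)² + 271.1²) = 413.0 m.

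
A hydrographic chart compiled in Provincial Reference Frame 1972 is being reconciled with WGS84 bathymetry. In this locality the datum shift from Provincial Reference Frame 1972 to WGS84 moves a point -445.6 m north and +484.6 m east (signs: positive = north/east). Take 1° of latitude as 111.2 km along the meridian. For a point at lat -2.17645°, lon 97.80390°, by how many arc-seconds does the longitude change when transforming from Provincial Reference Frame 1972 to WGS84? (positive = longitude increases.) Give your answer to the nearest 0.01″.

At latitude -2.17645°, cos φ = 0.999279.
1° of longitude at this latitude = 111.2 × cos φ = 111.12 km, so Δλ = 484.6 / 111119.8 = 0.0043611° = 15.700″.

Δλ = 15.70″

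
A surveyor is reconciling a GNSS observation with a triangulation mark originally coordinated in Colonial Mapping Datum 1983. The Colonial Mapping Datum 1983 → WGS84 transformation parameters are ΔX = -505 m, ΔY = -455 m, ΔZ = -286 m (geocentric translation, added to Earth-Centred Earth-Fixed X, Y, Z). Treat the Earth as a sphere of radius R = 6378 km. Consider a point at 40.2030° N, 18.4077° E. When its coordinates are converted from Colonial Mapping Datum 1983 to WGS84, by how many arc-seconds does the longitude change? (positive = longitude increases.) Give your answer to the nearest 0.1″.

Δλ = -11.5″

sin φ = 0.645498, cos φ = 0.763762, sin λ = 0.315777, cos λ = 0.948834.
East component: ΔE = −sin λ·ΔX + cos λ·ΔY = −(0.315777)(-505) + (0.948834)(-455) = -272.25 m.
1° of latitude spans πR/180 = 111317 m; at latitude φ, 1° of longitude spans that × cos φ = 85019.8 m, so Δλ = -272.25 / 85019.8 × 3600 = -11.528″.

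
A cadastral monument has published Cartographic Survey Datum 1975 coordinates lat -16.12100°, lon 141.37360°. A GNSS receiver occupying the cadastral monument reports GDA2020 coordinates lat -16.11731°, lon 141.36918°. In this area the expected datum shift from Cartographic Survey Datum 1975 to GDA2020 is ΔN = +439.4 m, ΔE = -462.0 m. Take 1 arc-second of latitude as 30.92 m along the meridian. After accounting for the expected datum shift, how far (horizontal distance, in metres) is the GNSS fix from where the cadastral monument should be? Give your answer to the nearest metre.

31 m

Observed coordinate differences: Δφ = +0.00369°, Δλ = -0.00442°.
Converting to metres (1° lat = 111312 m, cos φ = 0.960677): observed ΔN = 410.7 m, observed ΔE = -472.7 m.
Subtracting the expected shift leaves a residual of 410.7 − (439.4) = -28.7 m north and -472.7 − (-462.0) = -10.7 m east.
Residual distance = √((-28.7)² + (-10.7)²) = 30.6 m.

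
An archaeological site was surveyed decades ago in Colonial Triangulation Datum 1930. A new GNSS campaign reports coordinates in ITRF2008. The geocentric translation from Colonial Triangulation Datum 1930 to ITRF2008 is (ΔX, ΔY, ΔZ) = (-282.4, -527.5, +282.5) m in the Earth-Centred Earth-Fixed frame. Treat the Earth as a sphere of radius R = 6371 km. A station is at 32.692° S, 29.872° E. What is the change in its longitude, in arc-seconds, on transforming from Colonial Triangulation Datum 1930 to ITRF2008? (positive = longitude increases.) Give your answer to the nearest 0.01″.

sin φ = -0.540123, cos φ = 0.841586, sin λ = 0.498064, cos λ = 0.867140.
East component: ΔE = −sin λ·ΔX + cos λ·ΔY = −(0.498064)(-282.4) + (0.867140)(-527.5) = -316.76 m.
1° of latitude spans πR/180 = 111195 m; at latitude φ, 1° of longitude spans that × cos φ = 93580.1 m, so Δλ = -316.76 / 93580.1 × 3600 = -12.186″.

Δλ = -12.19″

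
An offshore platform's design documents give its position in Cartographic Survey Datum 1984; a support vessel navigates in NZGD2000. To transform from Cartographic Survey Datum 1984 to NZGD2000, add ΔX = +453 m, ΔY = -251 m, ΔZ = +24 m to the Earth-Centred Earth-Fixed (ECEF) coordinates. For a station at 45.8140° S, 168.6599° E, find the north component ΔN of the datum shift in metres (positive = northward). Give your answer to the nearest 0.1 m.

ΔN = -337.2 m

The local north axis is (−sin φ cos λ, −sin φ sin λ, cos φ), giving ΔN = -318.496 − 35.391 + 16.728 = -337.16 m.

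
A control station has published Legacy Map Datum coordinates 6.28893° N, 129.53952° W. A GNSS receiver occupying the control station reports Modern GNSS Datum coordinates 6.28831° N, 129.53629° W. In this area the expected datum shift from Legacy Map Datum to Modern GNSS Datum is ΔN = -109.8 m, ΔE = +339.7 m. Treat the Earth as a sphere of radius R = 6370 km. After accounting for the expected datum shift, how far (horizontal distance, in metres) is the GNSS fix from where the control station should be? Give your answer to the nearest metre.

Observed coordinate differences: Δφ = -0.00062°, Δλ = +0.00323°.
Converting to metres (1° lat = 111177 m, cos φ = 0.993982): observed ΔN = -68.9 m, observed ΔE = 356.9 m.
Subtracting the expected shift leaves a residual of -68.9 − (-109.8) = 40.9 m north and 356.9 − (339.7) = 17.2 m east.
Residual distance = √(40.9² + 17.2²) = 44.4 m.

44 m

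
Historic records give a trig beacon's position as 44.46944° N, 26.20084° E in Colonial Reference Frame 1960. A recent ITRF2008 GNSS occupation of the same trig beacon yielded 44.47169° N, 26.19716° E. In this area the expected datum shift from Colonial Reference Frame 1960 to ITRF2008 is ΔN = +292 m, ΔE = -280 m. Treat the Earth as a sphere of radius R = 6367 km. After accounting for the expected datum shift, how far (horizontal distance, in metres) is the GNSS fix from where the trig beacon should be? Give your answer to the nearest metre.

44 m

Observed coordinate differences: Δφ = +0.00225°, Δλ = -0.00368°.
Converting to metres (1° lat = 111125 m, cos φ = 0.713624): observed ΔN = 250.0 m, observed ΔE = -291.8 m.
Subtracting the expected shift leaves a residual of 250.0 − (292) = -42.0 m north and -291.8 − (-280) = -11.8 m east.
Residual distance = √((-42.0)² + (-11.8)²) = 43.6 m.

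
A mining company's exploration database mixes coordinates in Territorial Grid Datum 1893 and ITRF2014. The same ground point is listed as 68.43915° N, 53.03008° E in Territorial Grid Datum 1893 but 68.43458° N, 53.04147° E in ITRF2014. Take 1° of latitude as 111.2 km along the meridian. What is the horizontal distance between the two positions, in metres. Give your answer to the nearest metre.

689 m

Δφ = 68.43458° − 68.43915° = -0.00457°; Δλ = 53.04147° − 53.03008° = +0.01139°.
ΔN = Δφ × 111200 = -508.2 m; ΔE = Δλ × 111200 × cos(68.43915°) = +0.01139 × 111200 × 0.367489 = 465.5 m.
Distance = √(ΔE² + ΔN²) = √(465.5² + (-508.2)²) = 689.1 m.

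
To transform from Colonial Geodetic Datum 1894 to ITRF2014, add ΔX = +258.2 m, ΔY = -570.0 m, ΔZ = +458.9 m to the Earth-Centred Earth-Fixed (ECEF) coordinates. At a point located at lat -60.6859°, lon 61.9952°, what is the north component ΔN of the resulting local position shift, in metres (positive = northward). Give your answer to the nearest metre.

The local north axis is (−sin φ cos λ, −sin φ sin λ, cos φ), giving ΔN = 105.712 − 438.815 + 224.676 = -108.43 m.

ΔN = -108 m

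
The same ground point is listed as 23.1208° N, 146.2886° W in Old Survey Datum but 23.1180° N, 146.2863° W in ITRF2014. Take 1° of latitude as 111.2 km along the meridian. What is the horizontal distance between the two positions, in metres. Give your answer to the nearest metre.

390 m

Δφ = 23.1180° − 23.1208° = -0.0028°; Δλ = -146.2863° − -146.2886° = +0.0023°.
ΔN = Δφ × 111200 = -311.4 m; ΔE = Δλ × 111200 × cos(23.1208°) = +0.0023 × 111200 × 0.919679 = 235.2 m.
Distance = √(ΔE² + ΔN²) = √(235.2² + (-311.4)²) = 390.2 m.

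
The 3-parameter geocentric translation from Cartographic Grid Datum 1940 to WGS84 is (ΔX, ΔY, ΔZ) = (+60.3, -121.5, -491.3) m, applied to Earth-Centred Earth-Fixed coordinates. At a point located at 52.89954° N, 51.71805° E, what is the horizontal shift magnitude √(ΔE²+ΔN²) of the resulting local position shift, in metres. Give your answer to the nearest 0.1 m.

The local east axis at (φ, λ) is (−sin λ, cos λ, 0), so ΔE = −sin(51.71805°)·60.3 + cos(51.71805°)·(-121.5) = -122.61 m.
The local north axis is (−sin φ cos λ, −sin φ sin λ, cos φ), giving ΔN = -29.796 + 76.068 − 296.359 = -250.09 m.
Horizontal magnitude = √(ΔE² + ΔN²) = √((-122.61)² + (-250.09)²) = 278.52 m.

278.5 m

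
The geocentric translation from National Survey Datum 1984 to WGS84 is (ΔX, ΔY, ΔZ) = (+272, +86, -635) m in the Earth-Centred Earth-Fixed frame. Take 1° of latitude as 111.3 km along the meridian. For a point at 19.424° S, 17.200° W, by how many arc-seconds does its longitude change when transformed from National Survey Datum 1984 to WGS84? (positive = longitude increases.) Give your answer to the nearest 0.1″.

sin φ = -0.332556, cos φ = 0.943083, sin λ = -0.295708, cos λ = 0.955278.
East component: ΔE = −sin λ·ΔX + cos λ·ΔY = −(-0.295708)(272) + (0.955278)(86) = 162.59 m.
1° of latitude spans 111300 m; at latitude φ, 1° of longitude spans that × cos φ = 104965.2 m, so Δλ = 162.59 / 104965.2 × 3600 = 5.576″.

Δλ = 5.6″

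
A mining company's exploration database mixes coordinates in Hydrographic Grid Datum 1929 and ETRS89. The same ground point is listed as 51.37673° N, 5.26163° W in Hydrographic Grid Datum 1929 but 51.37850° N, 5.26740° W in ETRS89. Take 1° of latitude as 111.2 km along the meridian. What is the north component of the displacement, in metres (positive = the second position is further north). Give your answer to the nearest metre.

Δφ = 51.37850° − 51.37673° = +0.00177°; Δλ = -5.26740° − -5.26163° = -0.00577°.
ΔN = Δφ × 111200 = 196.8 m; ΔE = Δλ × 111200 × cos(51.37673°) = -0.00577 × 111200 × 0.624197 = -400.5 m.

ΔN = 197 m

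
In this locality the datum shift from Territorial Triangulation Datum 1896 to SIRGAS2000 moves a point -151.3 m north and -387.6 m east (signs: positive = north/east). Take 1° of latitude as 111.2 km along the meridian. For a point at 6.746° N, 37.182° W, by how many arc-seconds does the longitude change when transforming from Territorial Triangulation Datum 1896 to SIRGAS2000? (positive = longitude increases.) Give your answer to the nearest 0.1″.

Δλ = -12.6″

At latitude 6.746°, cos φ = 0.993077.
1° of longitude at this latitude = 111.2 × cos φ = 110.43 km, so Δλ = -387.6 / 110430.1 = -0.0035099° = -12.636″.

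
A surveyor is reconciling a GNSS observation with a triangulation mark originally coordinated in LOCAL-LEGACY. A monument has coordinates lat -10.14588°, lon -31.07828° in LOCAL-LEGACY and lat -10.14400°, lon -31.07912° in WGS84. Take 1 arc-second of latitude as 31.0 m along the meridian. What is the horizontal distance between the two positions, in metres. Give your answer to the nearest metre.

229 m

Δφ = -10.14400° − -10.14588° = +0.00188°; Δλ = -31.07912° − -31.07828° = -0.00084°.
1° of latitude = 3600 × 31.00 = 111600 m.
ΔN = Δφ × 111600 = 209.8 m; ΔE = Δλ × 111600 × cos(-10.14588°) = -0.00084 × 111600 × 0.984362 = -92.3 m.
Distance = √(ΔE² + ΔN²) = √((-92.3)² + 209.8²) = 229.2 m.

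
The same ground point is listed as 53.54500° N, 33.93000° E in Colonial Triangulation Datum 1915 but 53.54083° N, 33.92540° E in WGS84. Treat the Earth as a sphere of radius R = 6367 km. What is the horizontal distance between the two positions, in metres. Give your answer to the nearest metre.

Δφ = 53.54083° − 53.54500° = -0.00417°; Δλ = 33.92540° − 33.93000° = -0.00460°.
1° along a meridian = πR/180 = 111125 m.
ΔN = Δφ × 111125 = -463.4 m; ΔE = Δλ × 111125 × cos(53.54500°) = -0.00460 × 111125 × 0.594191 = -303.7 m.
Distance = √(ΔE² + ΔN²) = √((-303.7)² + (-463.4)²) = 554.1 m.

554 m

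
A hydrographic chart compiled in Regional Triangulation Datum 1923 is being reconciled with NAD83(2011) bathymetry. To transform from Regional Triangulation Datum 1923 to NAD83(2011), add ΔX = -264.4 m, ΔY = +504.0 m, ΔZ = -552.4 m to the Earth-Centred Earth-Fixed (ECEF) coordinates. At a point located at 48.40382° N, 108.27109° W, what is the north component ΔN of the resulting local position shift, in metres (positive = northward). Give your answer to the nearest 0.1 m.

At φ = 48.40382°, λ = -108.27109°: sin φ = 0.747842, cos φ = 0.663876, sin λ = -0.949584, cos λ = -0.313513.
ΔN = −sin φ cos λ·ΔX − sin φ sin λ·ΔY + cos φ·ΔZ = −(0.747842)(-0.313513)(-264.4) − (0.747842)(-0.949584)(504.0) + (0.663876)(-552.4) = -70.81 m.

ΔN = -70.8 m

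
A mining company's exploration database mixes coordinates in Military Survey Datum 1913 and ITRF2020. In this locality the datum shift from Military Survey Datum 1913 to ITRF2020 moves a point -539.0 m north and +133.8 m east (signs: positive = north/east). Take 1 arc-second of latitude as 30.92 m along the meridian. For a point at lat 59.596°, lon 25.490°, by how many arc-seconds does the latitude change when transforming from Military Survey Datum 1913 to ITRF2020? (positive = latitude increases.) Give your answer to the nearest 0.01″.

1″ of latitude = 30.92 m, so Δφ = -539.0 / 30.92 = -17.432″.

Δφ = -17.43″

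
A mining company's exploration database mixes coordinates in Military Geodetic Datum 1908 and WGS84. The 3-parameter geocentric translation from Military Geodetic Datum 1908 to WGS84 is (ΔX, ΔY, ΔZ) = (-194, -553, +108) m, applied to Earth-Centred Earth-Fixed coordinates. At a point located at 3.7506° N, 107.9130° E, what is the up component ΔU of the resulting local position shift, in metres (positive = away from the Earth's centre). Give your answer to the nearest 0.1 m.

The local up (radial) axis is (cos φ cos λ, cos φ sin λ, sin φ), giving ΔU = 59.541 − 525.066 + 7.065 = -458.46 m.

ΔU = -458.5 m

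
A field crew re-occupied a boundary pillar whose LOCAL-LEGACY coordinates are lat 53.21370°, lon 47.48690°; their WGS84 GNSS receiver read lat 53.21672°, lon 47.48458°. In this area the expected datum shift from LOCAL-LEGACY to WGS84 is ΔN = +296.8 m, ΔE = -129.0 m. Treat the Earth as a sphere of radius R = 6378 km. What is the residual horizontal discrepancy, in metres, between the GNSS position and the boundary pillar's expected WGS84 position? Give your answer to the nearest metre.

47 m

Observed coordinate differences: Δφ = +0.00302°, Δλ = -0.00232°.
Converting to metres (1° lat = 111317 m, cos φ = 0.598832): observed ΔN = 336.2 m, observed ΔE = -154.7 m.
Subtracting the expected shift leaves a residual of 336.2 − (296.8) = 39.4 m north and -154.7 − (-129.0) = -25.7 m east.
Residual distance = √(39.4² + (-25.7)²) = 47.0 m.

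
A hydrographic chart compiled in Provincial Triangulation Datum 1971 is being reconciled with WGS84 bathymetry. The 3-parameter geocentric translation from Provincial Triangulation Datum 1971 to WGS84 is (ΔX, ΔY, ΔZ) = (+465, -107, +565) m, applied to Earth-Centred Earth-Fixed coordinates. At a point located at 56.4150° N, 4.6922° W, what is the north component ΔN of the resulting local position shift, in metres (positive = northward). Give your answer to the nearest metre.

At φ = 56.4150°, λ = -4.6922°: sin φ = 0.833066, cos φ = 0.553173, sin λ = -0.081803, cos λ = 0.996649.
ΔN = −sin φ cos λ·ΔX − sin φ sin λ·ΔY + cos φ·ΔZ = −(0.833066)(0.996649)(465) − (0.833066)(-0.081803)(-107) + (0.553173)(565) = -80.83 m.

ΔN = -81 m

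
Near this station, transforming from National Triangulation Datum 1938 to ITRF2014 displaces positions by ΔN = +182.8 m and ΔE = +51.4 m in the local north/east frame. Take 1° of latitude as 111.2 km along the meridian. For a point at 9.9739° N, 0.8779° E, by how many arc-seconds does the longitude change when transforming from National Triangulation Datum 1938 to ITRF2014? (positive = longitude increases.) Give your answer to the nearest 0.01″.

At latitude 9.9739°, cos φ = 0.984887.
1° of longitude at this latitude = 111.2 × cos φ = 109.52 km, so Δλ = 51.4 / 109519.4 = 0.0004693° = 1.690″.

Δλ = 1.69″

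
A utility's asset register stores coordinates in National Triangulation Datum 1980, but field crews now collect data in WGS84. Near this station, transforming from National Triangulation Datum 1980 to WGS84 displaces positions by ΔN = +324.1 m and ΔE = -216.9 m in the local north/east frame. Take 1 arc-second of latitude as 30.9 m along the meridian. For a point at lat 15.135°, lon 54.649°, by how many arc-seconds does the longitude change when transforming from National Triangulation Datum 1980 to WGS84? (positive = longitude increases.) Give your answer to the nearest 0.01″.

At latitude 15.135°, cos φ = 0.965313.
1″ of longitude at this latitude = 30.90 × cos φ = 29.8282 m, so Δλ = -216.9 / 29.8282 = -7.272″.

Δλ = -7.27″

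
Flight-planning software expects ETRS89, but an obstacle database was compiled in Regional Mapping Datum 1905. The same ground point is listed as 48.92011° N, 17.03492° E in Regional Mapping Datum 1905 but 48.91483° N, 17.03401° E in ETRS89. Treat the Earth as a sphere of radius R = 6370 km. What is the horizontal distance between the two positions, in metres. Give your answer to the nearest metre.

Δφ = 48.91483° − 48.92011° = -0.00528°; Δλ = 17.03401° − 17.03492° = -0.00091°.
1° along a meridian = πR/180 = 111177 m.
ΔN = Δφ × 111177 = -587.0 m; ΔE = Δλ × 111177 × cos(48.92011°) = -0.00091 × 111177 × 0.657111 = -66.5 m.
Distance = √(ΔE² + ΔN²) = √((-66.5)² + (-587.0)²) = 590.8 m.

591 m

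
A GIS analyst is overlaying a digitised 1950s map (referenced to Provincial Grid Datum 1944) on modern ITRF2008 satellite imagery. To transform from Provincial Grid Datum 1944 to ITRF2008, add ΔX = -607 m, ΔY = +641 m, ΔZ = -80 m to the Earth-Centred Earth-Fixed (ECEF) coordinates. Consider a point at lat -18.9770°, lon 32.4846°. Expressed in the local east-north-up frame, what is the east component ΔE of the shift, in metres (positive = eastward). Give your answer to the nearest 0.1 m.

The local east axis at (φ, λ) is (−sin λ, cos λ, 0), so ΔE = −sin(32.4846°)·(-607) + cos(32.4846°)·641 = 866.71 m.

ΔE = 866.7 m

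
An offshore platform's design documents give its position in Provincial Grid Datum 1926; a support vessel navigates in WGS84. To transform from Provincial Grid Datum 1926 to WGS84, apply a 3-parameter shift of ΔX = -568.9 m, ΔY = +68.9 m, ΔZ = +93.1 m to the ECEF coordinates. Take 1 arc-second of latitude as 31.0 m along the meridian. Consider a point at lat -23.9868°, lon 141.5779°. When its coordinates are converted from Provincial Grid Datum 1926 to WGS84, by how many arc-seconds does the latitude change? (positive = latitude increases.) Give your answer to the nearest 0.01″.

sin φ = -0.406526, cos φ = 0.913639, sin λ = 0.621450, cos λ = -0.783454.
North component: ΔN = −sin φ cos λ·ΔX − sin φ sin λ·ΔY + cos φ·ΔZ = −(-0.406526)(-0.783454)(-568.9) − (-0.406526)(0.621450)(68.9) + (0.913639)(93.1) = 283.66 m.
1° of latitude spans 3600 × 31.00 = 111600 m, so Δφ = 283.66 / 111600 × 3600 = 9.150″.

Δφ = 9.15″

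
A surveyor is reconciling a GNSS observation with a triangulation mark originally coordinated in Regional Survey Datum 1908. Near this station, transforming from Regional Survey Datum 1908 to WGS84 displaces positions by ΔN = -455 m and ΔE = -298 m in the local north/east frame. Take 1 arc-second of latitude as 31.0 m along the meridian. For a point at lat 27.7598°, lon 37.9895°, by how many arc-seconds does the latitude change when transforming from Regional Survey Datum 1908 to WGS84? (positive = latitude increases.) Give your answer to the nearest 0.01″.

Δφ = -14.68″

1″ of latitude = 31.00 m, so Δφ = -455.0 / 31.00 = -14.677″.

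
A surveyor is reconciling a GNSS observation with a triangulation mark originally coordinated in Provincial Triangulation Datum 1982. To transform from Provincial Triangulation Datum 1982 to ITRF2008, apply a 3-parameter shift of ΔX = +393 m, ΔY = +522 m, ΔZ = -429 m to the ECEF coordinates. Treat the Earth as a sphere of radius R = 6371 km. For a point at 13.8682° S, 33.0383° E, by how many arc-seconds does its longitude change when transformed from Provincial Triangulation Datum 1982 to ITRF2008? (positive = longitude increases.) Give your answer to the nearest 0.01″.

Δλ = 7.45″

sin φ = -0.239689, cos φ = 0.970850, sin λ = 0.545200, cos λ = 0.838306.
East component: ΔE = −sin λ·ΔX + cos λ·ΔY = −(0.545200)(393) + (0.838306)(522) = 223.33 m.
1° of latitude spans πR/180 = 111195 m; at latitude φ, 1° of longitude spans that × cos φ = 107953.6 m, so Δλ = 223.33 / 107953.6 × 3600 = 7.448″.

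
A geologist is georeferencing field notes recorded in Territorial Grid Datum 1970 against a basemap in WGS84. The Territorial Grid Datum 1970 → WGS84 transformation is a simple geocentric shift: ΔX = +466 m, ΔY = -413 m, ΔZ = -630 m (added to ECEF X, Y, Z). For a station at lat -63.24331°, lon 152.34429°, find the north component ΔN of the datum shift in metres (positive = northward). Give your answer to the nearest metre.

At φ = -63.24331°, λ = 152.34429°: sin φ = -0.892926, cos φ = 0.450203, sin λ = 0.464157, cos λ = -0.885753.
ΔN = −sin φ cos λ·ΔX − sin φ sin λ·ΔY + cos φ·ΔZ = −(-0.892926)(-0.885753)(466) − (-0.892926)(0.464157)(-413) + (0.450203)(-630) = -823.36 m.

ΔN = -823 m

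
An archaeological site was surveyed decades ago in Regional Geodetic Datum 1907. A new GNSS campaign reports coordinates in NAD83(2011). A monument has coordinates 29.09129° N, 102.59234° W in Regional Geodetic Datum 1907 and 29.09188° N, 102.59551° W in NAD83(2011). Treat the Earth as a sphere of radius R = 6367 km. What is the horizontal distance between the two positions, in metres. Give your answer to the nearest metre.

Δφ = 29.09188° − 29.09129° = +0.00059°; Δλ = -102.59551° − -102.59234° = -0.00317°.
1° along a meridian = πR/180 = 111125 m.
ΔN = Δφ × 111125 = 65.6 m; ΔE = Δλ × 111125 × cos(29.09129°) = -0.00317 × 111125 × 0.873846 = -307.8 m.
Distance = √(ΔE² + ΔN²) = √((-307.8)² + 65.6²) = 314.7 m.

315 m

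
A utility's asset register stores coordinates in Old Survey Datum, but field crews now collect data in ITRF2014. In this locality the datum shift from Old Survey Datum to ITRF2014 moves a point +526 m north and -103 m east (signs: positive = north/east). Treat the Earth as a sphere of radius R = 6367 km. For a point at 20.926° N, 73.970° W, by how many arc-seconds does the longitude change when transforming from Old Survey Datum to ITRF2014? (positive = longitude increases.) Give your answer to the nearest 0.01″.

At latitude 20.926°, cos φ = 0.934042.
One radian of longitude at latitude φ spans R cos φ, so Δλ = ΔE / (R cos φ) = -103.0 / (6367000 × 0.934042) = -1.7320e-05 rad = -3.572″.

Δλ = -3.57″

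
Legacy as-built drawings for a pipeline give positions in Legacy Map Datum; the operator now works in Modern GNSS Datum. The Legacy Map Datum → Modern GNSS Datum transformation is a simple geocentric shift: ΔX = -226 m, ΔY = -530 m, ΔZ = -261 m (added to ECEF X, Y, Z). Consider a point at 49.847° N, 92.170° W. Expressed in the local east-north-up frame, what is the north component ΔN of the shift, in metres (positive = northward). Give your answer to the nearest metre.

ΔN = -580 m

The local north axis is (−sin φ cos λ, −sin φ sin λ, cos φ), giving ΔN = -6.541 − 404.802 − 168.301 = -579.64 m.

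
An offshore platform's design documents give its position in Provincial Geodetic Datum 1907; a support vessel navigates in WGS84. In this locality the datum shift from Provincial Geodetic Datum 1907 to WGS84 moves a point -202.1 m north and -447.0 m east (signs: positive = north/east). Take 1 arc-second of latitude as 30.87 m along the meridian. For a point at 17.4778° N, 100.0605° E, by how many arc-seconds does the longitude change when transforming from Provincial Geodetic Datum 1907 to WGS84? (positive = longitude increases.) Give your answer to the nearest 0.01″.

At latitude 17.4778°, cos φ = 0.953833.
1″ of longitude at this latitude = 30.87 × cos φ = 29.4448 m, so Δλ = -447.0 / 29.4448 = -15.181″.

Δλ = -15.18″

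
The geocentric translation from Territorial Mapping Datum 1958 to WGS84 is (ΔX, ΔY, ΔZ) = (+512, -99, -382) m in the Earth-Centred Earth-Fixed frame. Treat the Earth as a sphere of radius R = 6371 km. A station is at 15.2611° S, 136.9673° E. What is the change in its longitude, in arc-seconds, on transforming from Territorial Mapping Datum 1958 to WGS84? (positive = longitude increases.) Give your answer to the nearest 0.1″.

sin φ = -0.263218, cos φ = 0.964736, sin λ = 0.682416, cos λ = -0.730964.
East component: ΔE = −sin λ·ΔX + cos λ·ΔY = −(0.682416)(512) + (-0.730964)(-99) = -277.03 m.
1° of latitude spans πR/180 = 111195 m; at latitude φ, 1° of longitude spans that × cos φ = 107273.8 m, so Δλ = -277.03 / 107273.8 × 3600 = -9.297″.

Δλ = -9.3″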